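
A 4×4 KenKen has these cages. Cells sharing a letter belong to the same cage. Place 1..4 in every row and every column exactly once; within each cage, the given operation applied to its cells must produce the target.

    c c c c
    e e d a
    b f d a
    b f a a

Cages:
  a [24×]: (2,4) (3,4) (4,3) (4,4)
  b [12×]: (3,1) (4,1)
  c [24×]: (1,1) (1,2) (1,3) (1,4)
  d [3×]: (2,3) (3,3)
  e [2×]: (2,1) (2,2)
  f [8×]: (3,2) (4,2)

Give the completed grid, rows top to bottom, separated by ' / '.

In row 2, 4 can only go at (2,4), so (2,4) = 4.
In row 2, 3 can only go at (2,3), so (2,3) = 3.
3 is placed in column 3, so (3,3) = 1.
Column 3 now contains 1; hence (4,3) = 2.
Column 3 already has 2; hence (1,3) = 4.
Cage f's pair has product 8, leaving (3,2) = 2.
Cage a has product 24, so (3,4) = 3.
Row 4 now contains 2, leaving (4,2) = 4.
The 4 cells of cage a must have product 24, which forces (4,4) = 1.
Column 4 already has 1; hence (1,4) = 2.
The two cells of cage e must have product 2, which forces (2,1) = 2.
2 is placed in column 2; hence (2,2) = 1.
Row 3 already has 3; hence (3,1) = 4.
Row 4 already has 4, which forces (4,1) = 3.
Column 1 already has 3; hence (1,1) = 1.
Column 2 already has 1, so (1,2) = 3.

1 3 4 2 / 2 1 3 4 / 4 2 1 3 / 3 4 2 1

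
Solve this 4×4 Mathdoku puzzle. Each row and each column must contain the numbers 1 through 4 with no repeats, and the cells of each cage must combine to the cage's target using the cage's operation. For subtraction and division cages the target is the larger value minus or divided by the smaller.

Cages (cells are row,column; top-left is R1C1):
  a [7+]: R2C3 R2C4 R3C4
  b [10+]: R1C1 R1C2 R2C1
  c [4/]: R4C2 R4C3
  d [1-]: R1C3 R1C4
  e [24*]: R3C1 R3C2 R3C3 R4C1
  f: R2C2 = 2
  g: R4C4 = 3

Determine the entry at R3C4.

F is a freebie, so R2C2 = 2.
Cage g is given, leaving R4C4 = 3.
Cage a has sum 7; hence R3C4 = 2.
The 4 cells of cage e must have product 24; hence R4C1 = 2.
Column 1 now contains 2, leaving R1C1 = 4.
Cage b needs sum 10, so R1C2 = 3.
3 is placed in row 1, so R1C3 = 2.
Row 1 already has 4, which forces R1C4 = 1.
Cage b needs sum 10; hence R2C1 = 3.
Column 4 now contains 1; hence R2C4 = 4.
Column 1 now contains 3, which forces R3C1 = 1.
Row 3 now contains 1, leaving R3C2 = 4.
Row 3 already has 4, so R3C3 = 3.
Column 2 already has 4, which forces R4C2 = 1.
1 is placed in row 4, so R4C3 = 4.
Row 2 already has 4; hence R2C3 = 1.
Filled in: 4 3 2 1 / 3 2 1 4 / 1 4 3 2 / 2 1 4 3.

2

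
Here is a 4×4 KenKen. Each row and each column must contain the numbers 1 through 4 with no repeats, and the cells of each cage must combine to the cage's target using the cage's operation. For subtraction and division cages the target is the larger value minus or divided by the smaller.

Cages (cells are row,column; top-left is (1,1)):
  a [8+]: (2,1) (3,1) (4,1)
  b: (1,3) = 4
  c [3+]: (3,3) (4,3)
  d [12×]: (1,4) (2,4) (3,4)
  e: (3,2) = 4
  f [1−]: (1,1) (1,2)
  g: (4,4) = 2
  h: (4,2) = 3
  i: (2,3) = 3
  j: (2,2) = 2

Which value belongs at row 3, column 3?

Cage b is a single given cell, leaving (1,3) = 4.
Cage j is given, which forces (2,2) = 2.
Cage i is a single given cell, leaving (2,3) = 3.
E is a freebie, which forces (3,2) = 4.
Cage h is a single given cell, so (4,2) = 3.
Cage g is a single given cell, which forces (4,4) = 2.
Cage f needs two cells with difference 1, leaving (1,1) = 2.
Column 2 now contains 3; hence (1,2) = 1.
Row 1 already has 1, which forces (1,4) = 3.
The 3 cells of cage d must have product 12, so (2,4) = 4.
Cage a has sum 8; hence (3,1) = 3.
The two cells of cage c must have sum 3, leaving (3,3) = 2.
3 is placed in column 4, which forces (3,4) = 1.
Row 4 now contains 2; hence (4,3) = 1.
Row 2 now contains 4; hence (2,1) = 1.
Row 4 already has 1, which forces (4,1) = 4.
Completed grid: 2 1 4 3 / 1 2 3 4 / 3 4 2 1 / 4 3 1 2.

2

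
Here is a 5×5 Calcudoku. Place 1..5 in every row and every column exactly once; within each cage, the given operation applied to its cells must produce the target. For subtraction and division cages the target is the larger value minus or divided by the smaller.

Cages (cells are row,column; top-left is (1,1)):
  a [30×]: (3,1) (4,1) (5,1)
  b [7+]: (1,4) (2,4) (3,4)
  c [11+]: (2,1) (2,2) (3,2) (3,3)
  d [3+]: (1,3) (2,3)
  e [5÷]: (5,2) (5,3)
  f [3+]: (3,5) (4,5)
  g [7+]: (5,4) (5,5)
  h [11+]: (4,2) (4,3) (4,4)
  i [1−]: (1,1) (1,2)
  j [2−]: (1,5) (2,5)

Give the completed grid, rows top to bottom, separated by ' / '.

In row 4, 1 can only go at (4,5), so (4,5) = 1.
Column 5 already has 1; hence (3,5) = 2.
Row 4 needs a 3, and only (4,1) is open for it.
Column 1 now contains 3, which forces (3,1) = 5.
The 3 cells of cage a must have product 30, leaving (5,1) = 2.
In row 3, 3 can only go at (3,3), so (3,3) = 3.
The 4 cells of cage c must have sum 11, so (2,2) = 3.
Row 2 now contains 3, leaving (2,5) = 5.
Column 5 already has 5; hence (1,5) = 3.
Column 5 now contains 3, which forces (5,5) = 4.
Row 5 now contains 4, so (5,4) = 3.
The only place for 5 in row 1 is (1,2).
The two cells of cage i must have difference 1, which forces (1,1) = 4.
Column 1 already has 4; hence (2,1) = 1.
1 is placed in row 2, so (2,3) = 2.
Row 2 already has 2, leaving (2,4) = 4.
Column 4 already has 4, which forces (3,4) = 1.
5 is placed in column 2, leaving (5,2) = 1.
The two cells of cage e must have quotient 5; hence (5,3) = 5.
Column 3 now contains 2, so (1,3) = 1.
1 is placed in column 4, so (1,4) = 2.
1 is placed in row 3; hence (3,2) = 4.
Cage h needs sum 11, leaving (4,2) = 2.
Column 3 already has 5, so (4,3) = 4.
The 3 cells of cage h must have sum 11, which forces (4,4) = 5.

4 5 1 2 3 / 1 3 2 4 5 / 5 4 3 1 2 / 3 2 4 5 1 / 2 1 5 3 4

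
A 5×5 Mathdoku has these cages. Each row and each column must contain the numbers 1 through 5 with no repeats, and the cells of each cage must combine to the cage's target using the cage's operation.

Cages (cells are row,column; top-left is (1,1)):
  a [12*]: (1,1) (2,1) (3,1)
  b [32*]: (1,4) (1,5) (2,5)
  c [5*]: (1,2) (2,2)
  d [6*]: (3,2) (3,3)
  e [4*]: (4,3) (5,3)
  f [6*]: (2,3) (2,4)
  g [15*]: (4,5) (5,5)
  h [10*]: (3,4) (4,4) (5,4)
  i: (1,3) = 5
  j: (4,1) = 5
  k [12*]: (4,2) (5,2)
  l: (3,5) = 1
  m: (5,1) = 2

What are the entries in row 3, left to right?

Cage i is given, which forces (1,3) = 5.
Cage b has product 32; hence (1,4) = 4.
The 3 cells of cage b must have product 32, so (1,5) = 2.
The 3 cells of cage b must have product 32, leaving (2,5) = 4.
Cage l is given, which forces (3,5) = 1.
Cage j is a single given cell; hence (4,1) = 5.
5 is placed in row 4, so (4,5) = 3.
M is a freebie, so (5,1) = 2.
Column 5 already has 3, leaving (5,5) = 5.
5 is placed in row 1, so (1,2) = 1.
The two cells of cage c must have product 5; hence (2,2) = 5.
Cage a has product 12, so (3,1) = 4.
Cage h needs product 10, leaving (3,4) = 5.
3 is placed in row 4, so (4,2) = 4.
4 is placed in row 4, leaving (4,3) = 1.
Cage h has product 10; hence (4,4) = 2.
Cage k's pair has product 12, so (5,2) = 3.
Column 3 now contains 1; hence (5,3) = 4.
Row 5 already has 5, which forces (5,4) = 1.
Row 1 now contains 1, which forces (1,1) = 3.
Cage a has product 12; hence (2,1) = 1.
Cage f needs two cells with product 6; hence (2,3) = 2.
Column 4 now contains 2; hence (2,4) = 3.
3 is placed in column 2; hence (3,2) = 2.
Cage d's pair has product 6, which forces (3,3) = 3.
Completed grid: 3 1 5 4 2 / 1 5 2 3 4 / 4 2 3 5 1 / 5 4 1 2 3 / 2 3 4 1 5.

4 2 3 5 1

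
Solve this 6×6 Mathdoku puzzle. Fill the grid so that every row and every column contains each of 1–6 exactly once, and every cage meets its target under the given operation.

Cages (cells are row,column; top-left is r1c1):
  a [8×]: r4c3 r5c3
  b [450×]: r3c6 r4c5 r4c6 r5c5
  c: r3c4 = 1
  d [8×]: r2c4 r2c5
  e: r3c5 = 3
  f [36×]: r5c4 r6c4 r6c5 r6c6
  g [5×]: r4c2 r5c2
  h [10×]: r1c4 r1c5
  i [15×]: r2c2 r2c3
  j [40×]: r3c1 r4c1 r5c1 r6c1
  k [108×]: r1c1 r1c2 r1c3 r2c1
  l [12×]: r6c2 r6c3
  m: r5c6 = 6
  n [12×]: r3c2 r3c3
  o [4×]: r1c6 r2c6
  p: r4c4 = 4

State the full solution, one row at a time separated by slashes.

Cage c is a single given cell, so r3c4 = 1.
E is a freebie; hence r3c5 = 3.
Cage p is a single given cell; hence r4c4 = 4.
Cage m is given, which forces r5c6 = 6.
4 is placed in column 4, so r2c4 = 2.
The two cells of cage d must have product 8, which forces r2c5 = 4.
Row 2 already has 4, leaving r2c6 = 1.
6 is placed in column 6, leaving r3c6 = 5.
Row 4 already has 4; hence r4c3 = 2.
The 4 cells of cage b must have product 450; hence r4c5 = 6.
Cage b needs product 450, leaving r4c6 = 3.
Cage a needs two cells with product 8, so r5c3 = 4.
Column 4 already has 2, so r5c4 = 3.
Row 5 now contains 6, so r5c5 = 5.
Column 4 already has 3, which forces r6c4 = 6.
Column 6 now contains 3, which forces r6c6 = 2.
Column 4 already has 2, so r1c4 = 5.
5 is placed in column 5, so r1c5 = 2.
1 is placed in column 6; hence r1c6 = 4.
The two cells of cage n must have product 12; hence r3c2 = 2.
Column 3 now contains 2, which forces r3c3 = 6.
The two cells of cage g must have product 5; hence r4c2 = 5.
Row 5 already has 5, leaving r5c2 = 1.
The two cells of cage l must have product 12, so r6c2 = 4.
Row 6 already has 6, leaving r6c3 = 3.
Row 6 already has 2, which forces r6c5 = 1.
The 4 cells of cage k must have product 108, leaving r1c1 = 3.
The 4 cells of cage k must have product 108; hence r1c2 = 6.
Column 3 now contains 3, leaving r1c3 = 1.
The 4 cells of cage k must have product 108, which forces r2c1 = 6.
Column 2 now contains 5; hence r2c2 = 3.
Column 3 now contains 3, so r2c3 = 5.
2 is placed in row 3, leaving r3c1 = 4.
Row 4 now contains 5, which forces r4c1 = 1.
Row 5 now contains 1, leaving r5c1 = 2.
1 is placed in row 6; hence r6c1 = 5.

3 6 1 5 2 4 / 6 3 5 2 4 1 / 4 2 6 1 3 5 / 1 5 2 4 6 3 / 2 1 4 3 5 6 / 5 4 3 6 1 2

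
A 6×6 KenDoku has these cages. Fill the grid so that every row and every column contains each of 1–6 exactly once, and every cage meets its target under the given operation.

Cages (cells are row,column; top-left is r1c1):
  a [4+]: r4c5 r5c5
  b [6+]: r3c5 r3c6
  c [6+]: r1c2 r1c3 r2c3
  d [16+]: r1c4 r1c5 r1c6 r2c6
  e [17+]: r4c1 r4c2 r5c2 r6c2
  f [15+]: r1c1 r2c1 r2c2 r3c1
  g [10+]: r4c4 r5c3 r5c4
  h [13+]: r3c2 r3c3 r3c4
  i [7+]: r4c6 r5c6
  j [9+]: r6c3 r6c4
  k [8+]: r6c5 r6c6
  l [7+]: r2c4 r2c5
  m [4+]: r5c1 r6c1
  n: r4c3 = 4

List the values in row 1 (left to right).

6 2 3 1 4 5

N is a freebie, which forces r4c3 = 4.
The only place for 1 in row 3 is r3c6.
Cage b needs two cells with sum 6, which forces r3c5 = 5.
The only place for 2 in row 3 is r3c1.
The two cells of cage j must have sum 9, so r6c3 = 5.
Cage j needs two cells with sum 9; hence r6c4 = 4.
The 3 cells of cage h must have sum 13, so r3c2 = 4.
Column 3 already has 5, so r5c3 = 2.
The 3 cells of cage c must have sum 6; hence r1c2 = 2.
Column 2 already has 2; hence r2c2 = 3.
Row 2 already has 3, so r2c3 = 1.
1 is placed in row 2, leaving r2c4 = 5.
Column 2 already has 2, leaving r4c2 = 6.
Column 2 already has 6, which forces r5c2 = 5.
Column 4 already has 5; hence r5c4 = 6.
5 is placed in row 5, which forces r5c6 = 4.
Column 2 already has 3; hence r6c2 = 1.
1 is placed in column 3, which forces r1c3 = 3.
3 is placed in row 1, which forces r1c4 = 1.
3 is placed in row 1, which forces r1c6 = 5.
Cage l needs two cells with sum 7, so r2c5 = 2.
2 is placed in row 2, leaving r2c6 = 6.
The 3 cells of cage h must have sum 13, which forces r3c3 = 6.
6 is placed in column 4, so r3c4 = 3.
6 is placed in row 4; hence r4c1 = 5.
Cage g has sum 10, so r4c4 = 2.
Cage i needs two cells with sum 7, so r4c6 = 3.
The two cells of cage m must have sum 4, so r5c1 = 1.
Row 5 already has 1; hence r5c5 = 3.
Row 6 already has 1, leaving r6c1 = 3.
2 is placed in column 5, which forces r6c5 = 6.
Column 6 now contains 6, leaving r6c6 = 2.
Cage f needs sum 15, so r1c1 = 6.
6 is placed in column 5, leaving r1c5 = 4.
6 is placed in row 2, which forces r2c1 = 4.
3 is placed in row 4, so r4c5 = 1.
Completed grid: 6 2 3 1 4 5 / 4 3 1 5 2 6 / 2 4 6 3 5 1 / 5 6 4 2 1 3 / 1 5 2 6 3 4 / 3 1 5 4 6 2.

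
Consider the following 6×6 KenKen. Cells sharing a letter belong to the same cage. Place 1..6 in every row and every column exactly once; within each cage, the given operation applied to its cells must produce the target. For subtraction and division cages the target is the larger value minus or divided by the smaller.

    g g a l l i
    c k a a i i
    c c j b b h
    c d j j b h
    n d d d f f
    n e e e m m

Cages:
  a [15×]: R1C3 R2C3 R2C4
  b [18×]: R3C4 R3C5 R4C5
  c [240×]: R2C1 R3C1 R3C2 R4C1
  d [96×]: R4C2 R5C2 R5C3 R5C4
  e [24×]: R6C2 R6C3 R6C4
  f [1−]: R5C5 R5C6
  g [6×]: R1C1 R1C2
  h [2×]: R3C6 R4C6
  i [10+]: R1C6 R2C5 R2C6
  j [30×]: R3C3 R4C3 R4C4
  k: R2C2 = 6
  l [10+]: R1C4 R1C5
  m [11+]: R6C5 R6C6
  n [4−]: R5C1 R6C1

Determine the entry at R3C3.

3

Cage k is given; hence R2C2 = 6.
The only place for 5 in column 2 is R3C2.
In row 3, 4 can only go at R3C1, so R3C1 = 4.
Column 1 now contains 4, so R2C1 = 2.
Cage c needs product 240, leaving R4C1 = 6.
6 is placed in column 1, leaving R1C1 = 3.
The two cells of cage g must have product 6, so R1C2 = 2.
Column 2 now contains 2, so R4C2 = 4.
In row 6, 3 can only go at R6C2, so R6C2 = 3.
Column 2 already has 3, so R5C2 = 1.
1 is placed in row 5, leaving R5C1 = 5.
Cage n's pair has difference 4, which forces R6C1 = 1.
Column 6 needs a 3, and only R5C6 is open for it.
Row 5 now contains 3; hence R5C5 = 2.
The only place for 4 in column 6 is R2C6.
The only place for 4 in column 5 is R1C5.
Row 1 already has 4; hence R1C4 = 6.
6 is placed in column 4, leaving R5C4 = 4.
Column 4 already has 4, so R6C4 = 2.
Cage b needs product 18, which forces R3C5 = 6.
Row 5 now contains 4, which forces R5C3 = 6.
2 is placed in row 6, so R6C3 = 4.
Column 5 already has 6, so R6C5 = 5.
Row 6 now contains 5, so R6C6 = 6.
Cage i has sum 10, so R1C6 = 5.
Column 5 now contains 5, leaving R2C5 = 1.
Column 5 now contains 1, leaving R4C5 = 3.
5 is placed in row 1, leaving R1C3 = 1.
Cage j has product 30, which forces R3C3 = 3.
Cage b needs product 18, which forces R3C4 = 1.
1 is placed in row 3; hence R3C6 = 2.
Cage j needs product 30, which forces R4C3 = 2.
3 is placed in row 4, which forces R4C4 = 5.
Column 6 now contains 2, leaving R4C6 = 1.
Column 3 already has 3, which forces R2C3 = 5.
Column 4 now contains 5, so R2C4 = 3.
Completed grid: 3 2 1 6 4 5 / 2 6 5 3 1 4 / 4 5 3 1 6 2 / 6 4 2 5 3 1 / 5 1 6 4 2 3 / 1 3 4 2 5 6.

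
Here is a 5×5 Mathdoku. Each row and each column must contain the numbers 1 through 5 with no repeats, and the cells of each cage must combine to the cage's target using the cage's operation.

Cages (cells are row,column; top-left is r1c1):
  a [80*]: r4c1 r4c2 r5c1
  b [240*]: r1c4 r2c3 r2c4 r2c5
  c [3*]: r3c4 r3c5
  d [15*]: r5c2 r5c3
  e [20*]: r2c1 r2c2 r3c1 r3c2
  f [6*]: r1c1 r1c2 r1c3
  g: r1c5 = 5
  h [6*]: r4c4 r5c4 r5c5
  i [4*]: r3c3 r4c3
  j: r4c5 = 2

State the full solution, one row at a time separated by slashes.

3 1 2 4 5 / 1 2 3 5 4 / 2 5 4 1 3 / 5 4 1 3 2 / 4 3 5 2 1

The 4 cells of cage b must have product 240, leaving r1c4 = 4.
Cage g is a single given cell, which forces r1c5 = 5.
Cage a has product 80, leaving r4c1 = 5.
The 3 cells of cage a must have product 80; hence r4c2 = 4.
Row 4 now contains 4; hence r4c3 = 1.
Cage j is given, leaving r4c5 = 2.
Cage a has product 80, which forces r5c1 = 4.
Column 3 now contains 1; hence r3c3 = 4.
Row 4 now contains 2; hence r4c4 = 3.
Cage h has product 6, leaving r5c4 = 2.
Cage h needs product 6, so r5c5 = 1.
Cage b has product 240, so r2c3 = 3.
Column 4 now contains 3, leaving r2c4 = 5.
Cage b has product 240, leaving r2c5 = 4.
Column 4 now contains 3; hence r3c4 = 1.
Column 5 now contains 1, leaving r3c5 = 3.
Column 3 now contains 3; hence r5c3 = 5.
Column 3 now contains 3, leaving r1c3 = 2.
Cage e needs product 20, leaving r2c1 = 1.
5 is placed in row 2, so r2c2 = 2.
1 is placed in row 3; hence r3c1 = 2.
Cage e needs product 20, leaving r3c2 = 5.
Row 5 now contains 5, so r5c2 = 3.
Column 1 already has 1; hence r1c1 = 3.
3 is placed in column 2, so r1c2 = 1.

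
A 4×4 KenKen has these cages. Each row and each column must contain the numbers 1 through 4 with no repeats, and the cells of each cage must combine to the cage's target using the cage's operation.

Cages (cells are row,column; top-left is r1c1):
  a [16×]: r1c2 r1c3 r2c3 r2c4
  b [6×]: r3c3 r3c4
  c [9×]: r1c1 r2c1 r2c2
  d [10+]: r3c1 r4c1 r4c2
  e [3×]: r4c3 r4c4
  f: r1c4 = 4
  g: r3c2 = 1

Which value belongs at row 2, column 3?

The 3 cells of cage c must have product 9; hence r1c1 = 3.
F is a freebie, leaving r1c4 = 4.
Cage c needs product 9, which forces r2c1 = 1.
Cage c needs product 9, so r2c2 = 3.
Row 2 now contains 1; hence r2c4 = 2.
Column 1 already has 3, which forces r3c1 = 4.
G is a freebie, so r3c2 = 1.
Column 4 now contains 2, which forces r3c4 = 3.
Column 1 now contains 4, which forces r4c1 = 2.
3 is placed in column 2, leaving r4c2 = 4.
3 is placed in column 4, leaving r4c4 = 1.
Column 2 already has 1, which forces r1c2 = 2.
The 4 cells of cage a must have product 16, which forces r1c3 = 1.
2 is placed in row 2; hence r2c3 = 4.
Row 3 already has 3, so r3c3 = 2.
1 is placed in row 4, so r4c3 = 3.
Completed grid: 3 2 1 4 / 1 3 4 2 / 4 1 2 3 / 2 4 3 1.

4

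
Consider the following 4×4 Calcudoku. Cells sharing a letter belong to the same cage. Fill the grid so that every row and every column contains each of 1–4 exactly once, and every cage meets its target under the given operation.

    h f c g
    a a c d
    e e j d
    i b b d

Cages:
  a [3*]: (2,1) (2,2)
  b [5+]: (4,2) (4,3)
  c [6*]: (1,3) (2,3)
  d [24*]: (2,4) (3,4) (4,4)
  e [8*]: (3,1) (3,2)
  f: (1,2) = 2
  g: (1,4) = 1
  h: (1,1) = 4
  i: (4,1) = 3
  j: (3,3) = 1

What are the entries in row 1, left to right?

4 2 3 1

Cage h is a single given cell; hence (1,1) = 4.
F is a freebie, leaving (1,2) = 2.
Row 1 already has 2, leaving (1,3) = 3.
Cage g is a single given cell, which forces (1,4) = 1.
Column 3 now contains 3, leaving (2,3) = 2.
Column 1 now contains 4, leaving (3,1) = 2.
Column 2 already has 2, leaving (3,2) = 4.
Cage j is given, which forces (3,3) = 1.
4 is placed in row 3; hence (3,4) = 3.
I is a freebie, leaving (4,1) = 3.
Row 4 already has 3, leaving (4,2) = 1.
Column 3 now contains 1; hence (4,3) = 4.
Row 4 now contains 4; hence (4,4) = 2.
Column 1 already has 3; hence (2,1) = 1.
1 is placed in column 2, which forces (2,2) = 3.
3 is placed in column 4; hence (2,4) = 4.
Filled in: 4 2 3 1 / 1 3 2 4 / 2 4 1 3 / 3 1 4 2.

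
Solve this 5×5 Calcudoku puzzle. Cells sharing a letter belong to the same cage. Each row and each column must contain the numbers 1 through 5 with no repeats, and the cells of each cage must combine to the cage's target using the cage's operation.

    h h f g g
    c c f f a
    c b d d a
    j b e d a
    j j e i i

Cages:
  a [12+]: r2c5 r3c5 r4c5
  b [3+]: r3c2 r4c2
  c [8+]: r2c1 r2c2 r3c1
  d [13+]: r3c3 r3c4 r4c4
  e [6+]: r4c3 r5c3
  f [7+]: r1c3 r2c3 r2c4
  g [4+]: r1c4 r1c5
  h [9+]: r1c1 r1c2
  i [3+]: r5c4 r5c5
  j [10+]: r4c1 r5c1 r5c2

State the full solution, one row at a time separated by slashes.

Row 1 needs a 2, and only r1c3 is open for it.
The only place for 3 in column 3 is r2c3.
Cage f needs sum 7; hence r2c4 = 2.
Column 4 already has 2, so r5c4 = 1.
Row 5 already has 1, leaving r5c5 = 2.
Column 4 now contains 1, leaving r1c4 = 3.
The two cells of cage g must have sum 4, leaving r1c5 = 1.
3 is placed in column 4, so r3c4 = 5.
Cage e needs two cells with sum 6, leaving r4c3 = 1.
Column 4 already has 5, leaving r4c4 = 4.
Row 5 already has 1, which forces r5c3 = 5.
Cage b's pair has sum 3; hence r3c2 = 1.
Row 3 now contains 5, which forces r3c3 = 4.
Row 3 already has 4, which forces r3c5 = 3.
Cage j has sum 10, leaving r4c1 = 3.
Row 4 already has 1, leaving r4c2 = 2.
Column 5 now contains 3, leaving r4c5 = 5.
Cage j has sum 10, leaving r5c1 = 4.
The 3 cells of cage j must have sum 10, so r5c2 = 3.
4 is placed in column 1, leaving r1c1 = 5.
The two cells of cage h must have sum 9, leaving r1c2 = 4.
The 3 cells of cage c must have sum 8; hence r2c1 = 1.
Cage c needs sum 8, which forces r2c2 = 5.
5 is placed in column 5; hence r2c5 = 4.
Row 3 already has 3; hence r3c1 = 2.

5 4 2 3 1 / 1 5 3 2 4 / 2 1 4 5 3 / 3 2 1 4 5 / 4 3 5 1 2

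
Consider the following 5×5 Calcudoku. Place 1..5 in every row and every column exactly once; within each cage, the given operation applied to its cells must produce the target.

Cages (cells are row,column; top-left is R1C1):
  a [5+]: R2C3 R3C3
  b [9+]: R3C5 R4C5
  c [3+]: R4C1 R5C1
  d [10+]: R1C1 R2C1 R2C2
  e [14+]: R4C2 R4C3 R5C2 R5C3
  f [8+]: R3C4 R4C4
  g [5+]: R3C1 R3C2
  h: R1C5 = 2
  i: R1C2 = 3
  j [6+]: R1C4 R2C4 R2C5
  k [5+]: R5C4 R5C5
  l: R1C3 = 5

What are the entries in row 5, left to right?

2 5 3 4 1

Cage i is a single given cell, leaving R1C2 = 3.
Cage l is given, so R1C3 = 5.
Cage h is a single given cell, leaving R1C5 = 2.
Row 1 now contains 2; hence R1C4 = 1.
1 is placed in row 1; hence R1C1 = 4.
Row 5 needs a 5, and only R5C2 is open for it.
Row 2 needs a 5, and only R2C1 is open for it.
The 3 cells of cage d must have sum 10, which forces R2C2 = 1.
Row 2 already has 1, leaving R2C5 = 3.
3 is placed in column 5, leaving R5C5 = 1.
The 3 cells of cage j must have sum 6, leaving R2C4 = 2.
Cage c needs two cells with sum 3, so R4C1 = 1.
1 is placed in row 5, which forces R5C1 = 2.
Cage k needs two cells with sum 5, leaving R5C4 = 4.
2 is placed in row 2, which forces R2C3 = 4.
Column 1 now contains 1; hence R3C1 = 3.
Cage g needs two cells with sum 5, so R3C2 = 2.
Cage a's pair has sum 5, so R3C3 = 1.
3 is placed in row 3, which forces R3C4 = 5.
Row 3 now contains 5, which forces R3C5 = 4.
Column 2 now contains 2; hence R4C2 = 4.
Column 3 already has 4; hence R4C3 = 2.
5 is placed in column 4, leaving R4C4 = 3.
Column 5 already has 4, leaving R4C5 = 5.
4 is placed in row 5, leaving R5C3 = 3.
Completed grid: 4 3 5 1 2 / 5 1 4 2 3 / 3 2 1 5 4 / 1 4 2 3 5 / 2 5 3 4 1.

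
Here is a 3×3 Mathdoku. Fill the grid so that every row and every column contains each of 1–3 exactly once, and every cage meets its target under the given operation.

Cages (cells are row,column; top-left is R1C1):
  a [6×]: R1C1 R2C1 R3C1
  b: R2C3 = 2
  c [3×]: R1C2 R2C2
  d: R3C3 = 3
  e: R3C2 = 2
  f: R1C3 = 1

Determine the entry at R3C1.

1

F is a freebie; hence R1C3 = 1.
B is a freebie; hence R2C3 = 2.
E is a freebie, which forces R3C2 = 2.
Cage d is a single given cell, so R3C3 = 3.
Cage a needs product 6, so R1C1 = 2.
Row 1 now contains 1, which forces R1C2 = 3.
Cage a has product 6, leaving R2C1 = 3.
Cage c needs two cells with product 3, which forces R2C2 = 1.
3 is placed in row 3, which forces R3C1 = 1.
Filled in: 2 3 1 / 3 1 2 / 1 2 3.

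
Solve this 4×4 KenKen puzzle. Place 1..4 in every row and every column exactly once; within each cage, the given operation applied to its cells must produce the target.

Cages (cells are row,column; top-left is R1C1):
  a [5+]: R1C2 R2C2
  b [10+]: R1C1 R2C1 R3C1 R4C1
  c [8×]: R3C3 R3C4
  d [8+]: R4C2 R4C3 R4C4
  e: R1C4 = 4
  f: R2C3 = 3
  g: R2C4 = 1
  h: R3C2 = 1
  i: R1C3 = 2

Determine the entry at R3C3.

4

Cage i is a single given cell; hence R1C3 = 2.
Cage e is given, so R1C4 = 4.
F is a freebie; hence R2C3 = 3.
G is a freebie, which forces R2C4 = 1.
Cage h is a single given cell, leaving R3C2 = 1.
Column 3 already has 2, so R3C3 = 4.
4 is placed in column 4, so R3C4 = 2.
4 is placed in column 3, so R4C3 = 1.
Column 4 now contains 1; hence R4C4 = 3.
The 4 cells of cage b must have sum 10, leaving R1C1 = 1.
Column 2 now contains 1; hence R1C2 = 3.
Cage a's pair has sum 5, which forces R2C2 = 2.
Row 3 already has 2, which forces R3C1 = 3.
Row 4 already has 3, so R4C2 = 4.
Row 2 already has 2, so R2C1 = 4.
Row 4 already has 4; hence R4C1 = 2.
The full grid is 1 3 2 4 / 4 2 3 1 / 3 1 4 2 / 2 4 1 3.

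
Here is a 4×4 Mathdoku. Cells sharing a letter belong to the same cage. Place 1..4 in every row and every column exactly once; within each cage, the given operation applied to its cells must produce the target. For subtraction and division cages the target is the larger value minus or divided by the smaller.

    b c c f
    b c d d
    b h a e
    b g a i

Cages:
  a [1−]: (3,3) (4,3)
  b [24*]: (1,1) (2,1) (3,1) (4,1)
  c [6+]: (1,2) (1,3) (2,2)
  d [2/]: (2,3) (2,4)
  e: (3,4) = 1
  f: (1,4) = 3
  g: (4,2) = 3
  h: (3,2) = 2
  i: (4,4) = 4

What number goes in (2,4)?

F is a freebie, so (1,4) = 3.
Cage h is a single given cell; hence (3,2) = 2.
E is a freebie, which forces (3,4) = 1.
Cage g is a single given cell; hence (4,2) = 3.
Cage i is a single given cell, which forces (4,4) = 4.
Cage c needs sum 6, leaving (1,2) = 4.
Cage c has sum 6, leaving (1,3) = 1.
3 is placed in column 2, leaving (2,2) = 1.
1 is placed in column 3, which forces (2,3) = 4.
4 is placed in column 4, leaving (2,4) = 2.
Cage a's pair has difference 1; hence (3,3) = 3.
Cage a's pair has difference 1; hence (4,3) = 2.
1 is placed in row 1, which forces (1,1) = 2.
Row 2 now contains 2, leaving (2,1) = 3.
Row 3 now contains 3, which forces (3,1) = 4.
Row 4 now contains 2, leaving (4,1) = 1.
Completed grid: 2 4 1 3 / 3 1 4 2 / 4 2 3 1 / 1 3 2 4.

2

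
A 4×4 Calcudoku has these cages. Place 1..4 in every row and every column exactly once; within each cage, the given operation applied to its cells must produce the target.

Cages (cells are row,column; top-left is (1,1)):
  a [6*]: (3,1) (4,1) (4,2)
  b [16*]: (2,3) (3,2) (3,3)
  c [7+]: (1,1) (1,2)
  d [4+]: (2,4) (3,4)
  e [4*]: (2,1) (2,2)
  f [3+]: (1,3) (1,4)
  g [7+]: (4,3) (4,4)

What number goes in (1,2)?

Row 2 needs a 2, and only (2,3) is open for it.
Column 3 now contains 2, so (1,3) = 1.
Cage f needs two cells with sum 3, so (1,4) = 2.
The 3 cells of cage b must have product 16; hence (3,2) = 2.
The 3 cells of cage b must have product 16, so (3,3) = 4.
Column 3 now contains 4, which forces (4,3) = 3.
Row 4 now contains 3, which forces (4,4) = 4.
Cage a has product 6; hence (3,1) = 3.
3 is placed in row 3, so (3,4) = 1.
Cage a has product 6, which forces (4,1) = 2.
Row 4 now contains 3; hence (4,2) = 1.
Column 1 already has 3, which forces (1,1) = 4.
The two cells of cage c must have sum 7; hence (1,2) = 3.
The two cells of cage e must have product 4, which forces (2,1) = 1.
Column 2 now contains 1, so (2,2) = 4.
Column 4 now contains 1, leaving (2,4) = 3.
Filled in: 4 3 1 2 / 1 4 2 3 / 3 2 4 1 / 2 1 3 4.

3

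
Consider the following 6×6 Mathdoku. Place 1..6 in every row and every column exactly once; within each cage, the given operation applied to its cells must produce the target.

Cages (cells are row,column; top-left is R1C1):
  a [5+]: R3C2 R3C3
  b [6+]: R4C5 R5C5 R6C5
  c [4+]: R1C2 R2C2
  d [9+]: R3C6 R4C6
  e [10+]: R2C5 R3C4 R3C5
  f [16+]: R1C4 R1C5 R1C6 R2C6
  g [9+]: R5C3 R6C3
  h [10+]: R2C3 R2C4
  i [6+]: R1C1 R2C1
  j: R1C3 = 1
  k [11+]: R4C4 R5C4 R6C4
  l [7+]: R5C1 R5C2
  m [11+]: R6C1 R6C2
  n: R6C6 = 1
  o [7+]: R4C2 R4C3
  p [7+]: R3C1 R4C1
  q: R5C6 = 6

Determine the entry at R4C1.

Cage j is a single given cell, leaving R1C3 = 1.
Cage q is a single given cell, which forces R5C6 = 6.
Cage n is given, leaving R6C6 = 1.
1 is placed in row 1; hence R1C2 = 3.
The two cells of cage c must have sum 4, which forces R2C2 = 1.
1 is placed in column 2, leaving R3C2 = 2.
The two cells of cage a must have sum 5, leaving R3C3 = 3.
Column 3 already has 3; hence R4C3 = 2.
Cage o needs two cells with sum 7, so R4C2 = 5.
5 is placed in row 4; hence R4C6 = 4.
Column 2 now contains 5, which forces R5C2 = 4.
4 is placed in row 5; hence R5C3 = 5.
Column 2 now contains 5, which forces R6C2 = 6.
Column 3 already has 5, so R6C3 = 4.
Column 3 now contains 4, leaving R2C3 = 6.
The two cells of cage h must have sum 10, which forces R2C4 = 4.
Column 6 already has 4, leaving R3C6 = 5.
Cage k needs sum 11, which forces R4C4 = 6.
The two cells of cage l must have sum 7; hence R5C1 = 3.
3 is placed in row 5, so R5C4 = 2.
Row 5 already has 2, so R5C5 = 1.
Row 6 now contains 6; hence R6C1 = 5.
Column 4 already has 2, which forces R6C4 = 3.
Row 6 now contains 3, so R6C5 = 2.
The two cells of cage i must have sum 6, so R1C1 = 4.
Column 4 already has 2, which forces R1C4 = 5.
Cage f has sum 16, which forces R1C5 = 6.
5 is placed in column 6, so R1C6 = 2.
Row 2 now contains 4; hence R2C1 = 2.
5 is placed in column 6; hence R2C6 = 3.
Cage p's pair has sum 7; hence R3C1 = 6.
Column 4 already has 6, leaving R3C4 = 1.
Column 5 already has 6, which forces R3C5 = 4.
Column 1 already has 3, leaving R4C1 = 1.
Column 5 now contains 1, so R4C5 = 3.
Row 2 already has 3, leaving R2C5 = 5.
The full grid is 4 3 1 5 6 2 / 2 1 6 4 5 3 / 6 2 3 1 4 5 / 1 5 2 6 3 4 / 3 4 5 2 1 6 / 5 6 4 3 2 1.

1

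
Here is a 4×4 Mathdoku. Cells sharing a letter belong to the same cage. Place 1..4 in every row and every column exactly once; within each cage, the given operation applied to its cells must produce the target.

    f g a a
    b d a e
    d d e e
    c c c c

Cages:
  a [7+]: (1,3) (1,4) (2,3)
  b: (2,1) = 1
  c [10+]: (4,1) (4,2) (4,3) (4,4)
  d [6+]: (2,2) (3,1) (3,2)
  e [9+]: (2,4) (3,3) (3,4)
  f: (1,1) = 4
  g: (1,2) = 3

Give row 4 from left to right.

F is a freebie, so (1,1) = 4.
G is a freebie, leaving (1,2) = 3.
Cage b is given, leaving (2,1) = 1.
1 is placed in row 2; hence (2,2) = 2.
Cage a needs sum 7, which forces (2,3) = 4.
Row 2 now contains 4, leaving (2,4) = 3.
Cage d needs sum 6; hence (3,1) = 3.
The 3 cells of cage d must have sum 6, so (3,2) = 1.
Row 3 already has 3, which forces (3,3) = 2.
Row 3 already has 2, which forces (3,4) = 4.
Column 1 already has 3; hence (4,1) = 2.
Column 2 now contains 1, leaving (4,2) = 4.
Row 4 already has 2, leaving (4,4) = 1.
2 is placed in column 3, so (1,3) = 1.
Column 4 already has 1, so (1,4) = 2.
1 is placed in row 4, leaving (4,3) = 3.
The full grid is 4 3 1 2 / 1 2 4 3 / 3 1 2 4 / 2 4 3 1.

2 4 3 1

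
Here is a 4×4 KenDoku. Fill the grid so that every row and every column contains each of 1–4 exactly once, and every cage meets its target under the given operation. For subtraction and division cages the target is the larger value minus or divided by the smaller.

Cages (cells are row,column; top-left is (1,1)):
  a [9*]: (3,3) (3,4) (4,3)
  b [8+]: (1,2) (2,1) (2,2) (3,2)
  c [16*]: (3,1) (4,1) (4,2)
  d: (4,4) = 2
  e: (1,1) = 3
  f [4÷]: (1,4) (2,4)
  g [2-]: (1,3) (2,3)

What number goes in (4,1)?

1

Cage e is a single given cell; hence (1,1) = 3.
Cage a has product 9, which forces (3,3) = 1.
Cage a has product 9, so (3,4) = 3.
The 3 cells of cage a must have product 9, so (4,3) = 3.
Cage d is a single given cell, leaving (4,4) = 2.
Cage b needs sum 8, leaving (1,2) = 1.
Row 1 now contains 1; hence (1,4) = 4.
Column 4 now contains 4, so (2,4) = 1.
Cage c has product 16, so (3,1) = 4.
Row 3 now contains 4; hence (3,2) = 2.
Cage c has product 16, so (4,1) = 1.
Row 4 now contains 2, leaving (4,2) = 4.
Row 1 now contains 4, so (1,3) = 2.
Row 2 now contains 1, which forces (2,1) = 2.
4 is placed in column 2, so (2,2) = 3.
Cage g's pair has difference 2, so (2,3) = 4.
The full grid is 3 1 2 4 / 2 3 4 1 / 4 2 1 3 / 1 4 3 2.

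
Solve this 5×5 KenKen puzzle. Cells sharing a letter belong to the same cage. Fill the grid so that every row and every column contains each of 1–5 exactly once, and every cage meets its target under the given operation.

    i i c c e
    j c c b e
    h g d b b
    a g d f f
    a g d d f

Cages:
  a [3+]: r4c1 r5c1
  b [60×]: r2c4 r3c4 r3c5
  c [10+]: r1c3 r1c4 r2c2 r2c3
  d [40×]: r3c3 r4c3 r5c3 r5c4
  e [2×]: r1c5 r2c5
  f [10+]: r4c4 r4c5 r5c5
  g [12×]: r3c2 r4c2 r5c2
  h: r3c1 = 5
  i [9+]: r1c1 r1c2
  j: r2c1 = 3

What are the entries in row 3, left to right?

5 1 2 3 4

Cage j is given, which forces r2c1 = 3.
Cage h is given, so r3c1 = 5.
Column 1 already has 5, leaving r1c1 = 4.
The two cells of cage i must have sum 9, which forces r1c2 = 5.
Cage b needs product 60, so r2c4 = 5.
In row 3, 2 can only go at r3c3, so r3c3 = 2.
In row 3, 1 can only go at r3c2, so r3c2 = 1.
In column 2, 2 can only go at r2c2, so r2c2 = 2.
The two cells of cage e must have product 2, which forces r1c5 = 2.
The 4 cells of cage c must have sum 10, which forces r2c3 = 4.
Row 2 now contains 2; hence r2c5 = 1.
The 4 cells of cage d must have product 40, which forces r5c4 = 4.
Column 4 already has 4, so r3c4 = 3.
The 3 cells of cage b must have product 60, leaving r3c5 = 4.
The 3 cells of cage g must have product 12; hence r4c2 = 4.
Row 5 now contains 4, so r5c2 = 3.
Row 5 already has 3, which forces r5c5 = 5.
Cage c needs sum 10; hence r1c3 = 3.
Column 4 now contains 3, which forces r1c4 = 1.
Cage d needs product 40; hence r4c3 = 5.
Cage f has sum 10; hence r4c4 = 2.
Column 5 already has 5, so r4c5 = 3.
Row 5 already has 5; hence r5c3 = 1.
2 is placed in row 4; hence r4c1 = 1.
Row 5 now contains 1, which forces r5c1 = 2.
The full grid is 4 5 3 1 2 / 3 2 4 5 1 / 5 1 2 3 4 / 1 4 5 2 3 / 2 3 1 4 5.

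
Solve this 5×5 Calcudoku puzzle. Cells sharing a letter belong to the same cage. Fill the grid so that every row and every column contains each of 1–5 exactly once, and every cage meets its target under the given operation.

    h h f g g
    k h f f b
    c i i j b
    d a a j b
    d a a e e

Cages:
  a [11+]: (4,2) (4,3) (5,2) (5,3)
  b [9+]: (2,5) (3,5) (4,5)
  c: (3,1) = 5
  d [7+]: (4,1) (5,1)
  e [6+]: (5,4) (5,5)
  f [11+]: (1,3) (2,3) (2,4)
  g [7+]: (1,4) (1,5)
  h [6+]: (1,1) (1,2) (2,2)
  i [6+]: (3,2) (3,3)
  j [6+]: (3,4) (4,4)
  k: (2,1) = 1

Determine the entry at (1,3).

K is a freebie; hence (2,1) = 1.
Cage c is given, so (3,1) = 5.
The 3 cells of cage h must have sum 6; hence (1,2) = 1.
Row 3 needs a 3, and only (3,5) is open for it.
In row 3, 1 can only go at (3,4), so (3,4) = 1.
Cage j needs two cells with sum 6, so (4,4) = 5.
In row 5, 1 can only go at (5,3), so (5,3) = 1.
In row 4, 1 can only go at (4,5), so (4,5) = 1.
Cage b has sum 9; hence (2,5) = 5.
The two cells of cage g must have sum 7; hence (1,4) = 3.
5 is placed in column 5, which forces (1,5) = 4.
Column 5 now contains 4; hence (5,5) = 2.
Row 1 now contains 3, which forces (1,1) = 2.
4 is placed in row 1; hence (1,3) = 5.
The 3 cells of cage h must have sum 6; hence (2,2) = 3.
Row 5 now contains 2, leaving (5,4) = 4.
Cage f has sum 11, leaving (2,3) = 4.
Column 4 already has 4, so (2,4) = 2.
Column 3 already has 4, which forces (3,3) = 2.
Cage d's pair has sum 7; hence (4,1) = 4.
Cage a has sum 11, leaving (4,2) = 2.
The 4 cells of cage a must have sum 11, which forces (4,3) = 3.
4 is placed in row 5; hence (5,1) = 3.
4 is placed in row 5, leaving (5,2) = 5.
Row 3 now contains 2; hence (3,2) = 4.
The full grid is 2 1 5 3 4 / 1 3 4 2 5 / 5 4 2 1 3 / 4 2 3 5 1 / 3 5 1 4 2.

5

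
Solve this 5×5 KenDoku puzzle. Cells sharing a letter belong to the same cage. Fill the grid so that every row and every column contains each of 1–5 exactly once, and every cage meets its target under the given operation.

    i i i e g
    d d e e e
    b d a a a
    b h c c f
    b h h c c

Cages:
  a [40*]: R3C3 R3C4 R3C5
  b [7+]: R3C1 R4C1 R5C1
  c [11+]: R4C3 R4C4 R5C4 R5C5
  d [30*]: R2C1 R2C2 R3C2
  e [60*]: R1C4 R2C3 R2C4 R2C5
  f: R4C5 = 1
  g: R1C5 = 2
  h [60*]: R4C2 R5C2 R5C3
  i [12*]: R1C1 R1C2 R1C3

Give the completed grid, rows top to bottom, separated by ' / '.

3 1 4 5 2 / 5 2 1 4 3 / 1 3 5 2 4 / 4 5 2 3 1 / 2 4 3 1 5

G is a freebie, leaving R1C5 = 2.
Cage f is given; hence R4C5 = 1.
Row 1 needs a 5, and only R1C4 is open for it.
In row 3, 1 can only go at R3C1, so R3C1 = 1.
Row 3 needs a 3, and only R3C2 is open for it.
The 3 cells of cage h must have product 60, leaving R5C3 = 3.
Cage i needs product 12; hence R1C1 = 3.
In row 4, 3 can only go at R4C4, so R4C4 = 3.
The 4 cells of cage e must have product 60; hence R2C5 = 3.
Cage c needs sum 11, leaving R4C3 = 2.
Cage a has product 40; hence R3C4 = 2.
Row 4 already has 2, leaving R4C1 = 4.
4 is placed in row 4, so R4C2 = 5.
The 3 cells of cage b must have sum 7, which forces R5C1 = 2.
Column 2 now contains 5; hence R5C2 = 4.
Column 4 now contains 2, so R5C4 = 1.
Row 5 already has 4, which forces R5C5 = 5.
4 is placed in column 2; hence R1C2 = 1.
The 3 cells of cage i must have product 12, so R1C3 = 4.
2 is placed in column 1; hence R2C1 = 5.
Column 2 now contains 5, which forces R2C2 = 2.
The 4 cells of cage e must have product 60; hence R2C3 = 1.
Column 4 already has 1; hence R2C4 = 4.
Cage a has product 40, so R3C3 = 5.
Column 5 now contains 5, so R3C5 = 4.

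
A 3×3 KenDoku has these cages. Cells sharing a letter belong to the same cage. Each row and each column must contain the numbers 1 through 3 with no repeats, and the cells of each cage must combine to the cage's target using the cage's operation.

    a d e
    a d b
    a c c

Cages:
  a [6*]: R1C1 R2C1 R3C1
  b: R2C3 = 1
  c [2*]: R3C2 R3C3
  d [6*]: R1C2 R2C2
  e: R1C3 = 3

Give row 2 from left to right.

Cage e is a single given cell, leaving R1C3 = 3.
B is a freebie; hence R2C3 = 1.
1 is placed in column 3, so R3C3 = 2.
3 is placed in row 1; hence R1C2 = 2.
Cage d's pair has product 6, so R2C2 = 3.
Row 3 now contains 2; hence R3C2 = 1.
Row 1 already has 2, so R1C1 = 1.
Row 2 now contains 3; hence R2C1 = 2.
Row 3 now contains 1, so R3C1 = 3.
The full grid is 1 2 3 / 2 3 1 / 3 1 2.

2 3 1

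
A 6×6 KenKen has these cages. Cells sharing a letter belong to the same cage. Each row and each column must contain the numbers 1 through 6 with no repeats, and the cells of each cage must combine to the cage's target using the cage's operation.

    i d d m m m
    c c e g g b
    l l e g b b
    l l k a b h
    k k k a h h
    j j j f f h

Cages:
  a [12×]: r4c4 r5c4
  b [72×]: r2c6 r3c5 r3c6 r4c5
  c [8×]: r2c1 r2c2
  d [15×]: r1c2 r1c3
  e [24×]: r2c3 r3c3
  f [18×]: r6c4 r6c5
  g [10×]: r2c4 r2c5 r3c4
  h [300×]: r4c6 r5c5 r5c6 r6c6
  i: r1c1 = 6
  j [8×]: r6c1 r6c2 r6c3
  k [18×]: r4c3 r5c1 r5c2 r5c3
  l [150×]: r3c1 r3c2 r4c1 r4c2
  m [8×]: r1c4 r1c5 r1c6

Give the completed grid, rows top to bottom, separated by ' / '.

6 3 5 1 2 4 / 2 4 6 5 1 3 / 3 5 4 2 6 1 / 5 2 1 3 4 6 / 1 6 3 4 5 2 / 4 1 2 6 3 5

I is a freebie, so r1c1 = 6.
Cage h has product 300; hence r5c5 = 5.
Row 2 needs a 3, and only r2c6 is open for it.
In row 2, 5 can only go at r2c4, so r2c4 = 5.
Row 2 needs a 1, and only r2c5 is open for it.
Cage g has product 10, which forces r3c4 = 2.
Row 2 needs a 6, and only r2c3 is open for it.
6 is placed in column 3, leaving r3c3 = 4.
Row 3 now contains 4, which forces r3c6 = 1.
Cage m needs product 8, so r1c4 = 1.
The 4 cells of cage b must have product 72, leaving r3c5 = 6.
Cage b needs product 72, so r4c5 = 4.
Column 5 already has 6, leaving r6c5 = 3.
4 is placed in column 5, leaving r1c5 = 2.
Cage m has product 8, which forces r1c6 = 4.
4 is placed in row 4, so r4c4 = 3.
The two cells of cage a must have product 12; hence r5c4 = 4.
3 is placed in row 6, so r6c4 = 6.
Row 4 now contains 3, leaving r4c3 = 1.
Cage k needs product 18; hence r5c1 = 1.
The 4 cells of cage k must have product 18, which forces r5c2 = 6.
Cage k has product 18, leaving r5c3 = 3.
Row 5 already has 6, which forces r5c6 = 2.
Column 3 now contains 1, leaving r6c3 = 2.
2 is placed in column 6, so r6c6 = 5.
The two cells of cage d must have product 15; hence r1c2 = 3.
3 is placed in column 3; hence r1c3 = 5.
Column 2 already has 3, which forces r3c2 = 5.
Column 2 already has 5, which forces r4c2 = 2.
Column 6 now contains 5, so r4c6 = 6.
Row 6 now contains 2, so r6c1 = 4.
The 3 cells of cage j must have product 8, which forces r6c2 = 1.
Column 1 already has 4, so r2c1 = 2.
Column 2 now contains 2, which forces r2c2 = 4.
5 is placed in row 3, which forces r3c1 = 3.
Row 4 already has 2, which forces r4c1 = 5.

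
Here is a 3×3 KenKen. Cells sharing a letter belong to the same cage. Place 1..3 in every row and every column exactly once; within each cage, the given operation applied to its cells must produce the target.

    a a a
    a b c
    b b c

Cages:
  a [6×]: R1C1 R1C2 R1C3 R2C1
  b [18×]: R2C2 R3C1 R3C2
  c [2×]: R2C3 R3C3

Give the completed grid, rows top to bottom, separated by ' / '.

2 1 3 / 1 3 2 / 3 2 1

Cage a has product 6, which forces R2C1 = 1.
The 3 cells of cage b must have product 18, leaving R2C2 = 3.
Row 2 already has 1, leaving R2C3 = 2.
Cage b has product 18; hence R3C1 = 3.
Cage b needs product 18, leaving R3C2 = 2.
Column 3 already has 2, which forces R3C3 = 1.
Column 1 already has 3, leaving R1C1 = 2.
2 is placed in column 2, so R1C2 = 1.
1 is placed in column 3; hence R1C3 = 3.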